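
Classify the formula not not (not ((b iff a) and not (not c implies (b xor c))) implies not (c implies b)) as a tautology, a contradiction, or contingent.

contingent

a  b  c  |  (b iff a)  not c  (b xor c)  (not c implies (b xor c))  (c implies b)  not (c implies b)  φ
T  T  T  |      T        F        F                  T                    T                F          F
T  T  F  |      T        T        T                  T                    T                F          F
T  F  T  |      F        F        T                  T                    F                T          T
T  F  F  |      F        T        F                  F                    T                F          F
F  T  T  |      F        F        F                  T                    T                F          F
F  T  F  |      F        T        T                  T                    T                F          F
F  F  T  |      T        F        T                  T                    F                T          T
F  F  F  |      T        T        F                  F                    T                F          T
3 of 8 rows are T, so the formula is contingent.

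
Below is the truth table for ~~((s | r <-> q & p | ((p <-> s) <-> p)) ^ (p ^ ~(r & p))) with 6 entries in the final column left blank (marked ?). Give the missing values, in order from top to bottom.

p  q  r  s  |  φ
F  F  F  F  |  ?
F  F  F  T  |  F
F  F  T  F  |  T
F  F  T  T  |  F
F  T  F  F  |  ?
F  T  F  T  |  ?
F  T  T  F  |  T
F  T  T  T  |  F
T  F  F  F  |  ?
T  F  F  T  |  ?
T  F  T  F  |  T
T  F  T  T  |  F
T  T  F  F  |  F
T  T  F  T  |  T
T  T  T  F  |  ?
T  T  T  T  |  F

Row p=F, q=F, r=F, s=F: ((s | r <-> q & p | ((p <-> s) <-> p)) ^ (p ^ ~(r & p))) = F, ~((s | r <-> q & p | ((p <-> s) <-> p)) ^ (p ^ ~(r & p))) = T, so the formula = F.
Row p=F, q=T, r=F, s=F: ((s | r <-> q & p | ((p <-> s) <-> p)) ^ (p ^ ~(r & p))) = F, ~((s | r <-> q & p | ((p <-> s) <-> p)) ^ (p ^ ~(r & p))) = T, so the formula = F.
Row p=F, q=T, r=F, s=T: ((s | r <-> q & p | ((p <-> s) <-> p)) ^ (p ^ ~(r & p))) = F, ~((s | r <-> q & p | ((p <-> s) <-> p)) ^ (p ^ ~(r & p))) = T, so the formula = F.
Row p=T, q=F, r=F, s=F: ((s | r <-> q & p | ((p <-> s) <-> p)) ^ (p ^ ~(r & p))) = T, ~((s | r <-> q & p | ((p <-> s) <-> p)) ^ (p ^ ~(r & p))) = F, so the formula = T.
Row p=T, q=F, r=F, s=T: ((s | r <-> q & p | ((p <-> s) <-> p)) ^ (p ^ ~(r & p))) = T, ~((s | r <-> q & p | ((p <-> s) <-> p)) ^ (p ^ ~(r & p))) = F, so the formula = T.
Row p=T, q=T, r=T, s=F: ((s | r <-> q & p | ((p <-> s) <-> p)) ^ (p ^ ~(r & p))) = F, ~((s | r <-> q & p | ((p <-> s) <-> p)) ^ (p ^ ~(r & p))) = T, so the formula = F.

F, F, F, T, T, F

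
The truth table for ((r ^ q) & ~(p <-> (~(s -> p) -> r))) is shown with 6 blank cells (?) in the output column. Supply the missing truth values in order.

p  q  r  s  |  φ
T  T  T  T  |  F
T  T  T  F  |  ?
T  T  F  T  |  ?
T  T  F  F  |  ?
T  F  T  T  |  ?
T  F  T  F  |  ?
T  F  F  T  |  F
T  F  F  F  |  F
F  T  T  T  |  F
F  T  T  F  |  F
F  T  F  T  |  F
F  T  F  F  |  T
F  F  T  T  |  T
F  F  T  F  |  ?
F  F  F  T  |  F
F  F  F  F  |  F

Row p=T, q=T, r=T, s=F: (r ^ q) = F, ~(p <-> (~(s -> p) -> r)) = F, so the formula = F.
Row p=T, q=T, r=F, s=T: (r ^ q) = T, ~(p <-> (~(s -> p) -> r)) = F, so the formula = F.
Row p=T, q=T, r=F, s=F: (r ^ q) = T, ~(p <-> (~(s -> p) -> r)) = F, so the formula = F.
Row p=T, q=F, r=T, s=T: (r ^ q) = T, ~(p <-> (~(s -> p) -> r)) = F, so the formula = F.
Row p=T, q=F, r=T, s=F: (r ^ q) = T, ~(p <-> (~(s -> p) -> r)) = F, so the formula = F.
Row p=F, q=F, r=T, s=F: (r ^ q) = T, ~(p <-> (~(s -> p) -> r)) = T, so the formula = T.

F, F, F, F, F, T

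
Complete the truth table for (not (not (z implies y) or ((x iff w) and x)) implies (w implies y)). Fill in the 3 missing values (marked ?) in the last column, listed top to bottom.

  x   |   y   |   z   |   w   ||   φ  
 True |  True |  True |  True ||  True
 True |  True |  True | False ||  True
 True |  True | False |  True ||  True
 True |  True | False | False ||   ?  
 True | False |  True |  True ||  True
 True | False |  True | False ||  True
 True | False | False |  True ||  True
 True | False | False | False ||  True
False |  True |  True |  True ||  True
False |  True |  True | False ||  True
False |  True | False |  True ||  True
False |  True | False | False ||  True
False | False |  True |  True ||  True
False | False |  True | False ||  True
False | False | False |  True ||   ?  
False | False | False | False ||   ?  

True, False, True

Row x=True, y=True, z=False, w=False: not (not (z implies y) or ((x iff w) and x)) = True, (w implies y) = True, so the formula = True.
Row x=False, y=False, z=False, w=True: not (not (z implies y) or ((x iff w) and x)) = True, (w implies y) = False, so the formula = False.
Row x=False, y=False, z=False, w=False: not (not (z implies y) or ((x iff w) and x)) = True, (w implies y) = True, so the formula = True.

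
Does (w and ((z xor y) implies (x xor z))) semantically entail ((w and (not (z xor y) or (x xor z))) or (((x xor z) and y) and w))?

yes

x | y | z | w || φ | ψ
1 | 1 | 1 | 1 || 1 | 1
1 | 1 | 1 | 0 || 0 | 0
1 | 1 | 0 | 1 || 1 | 1
1 | 1 | 0 | 0 || 0 | 0
1 | 0 | 1 | 1 || 0 | 0
1 | 0 | 1 | 0 || 0 | 0
1 | 0 | 0 | 1 || 1 | 1
1 | 0 | 0 | 0 || 0 | 0
0 | 1 | 1 | 1 || 1 | 1
0 | 1 | 1 | 0 || 0 | 0
0 | 1 | 0 | 1 || 0 | 0
0 | 1 | 0 | 0 || 0 | 0
0 | 0 | 1 | 1 || 1 | 1
0 | 0 | 1 | 0 || 0 | 0
0 | 0 | 0 | 1 || 1 | 1
0 | 0 | 0 | 0 || 0 | 0
In every row where φ is true, ψ is also true, so φ ⊨ ψ.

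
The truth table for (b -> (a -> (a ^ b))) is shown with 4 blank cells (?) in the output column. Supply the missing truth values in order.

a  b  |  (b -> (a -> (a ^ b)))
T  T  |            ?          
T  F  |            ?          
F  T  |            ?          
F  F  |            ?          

F, T, T, T

Row a=T, b=T: (a -> (a ^ b)) = F, so (b -> (a -> (a ^ b))) = F.
Row a=T, b=F: (a -> (a ^ b)) = T, so (b -> (a -> (a ^ b))) = T.
Row a=F, b=T: (a -> (a ^ b)) = T, so (b -> (a -> (a ^ b))) = T.
Row a=F, b=F: (a -> (a ^ b)) = T, so (b -> (a -> (a ^ b))) = T.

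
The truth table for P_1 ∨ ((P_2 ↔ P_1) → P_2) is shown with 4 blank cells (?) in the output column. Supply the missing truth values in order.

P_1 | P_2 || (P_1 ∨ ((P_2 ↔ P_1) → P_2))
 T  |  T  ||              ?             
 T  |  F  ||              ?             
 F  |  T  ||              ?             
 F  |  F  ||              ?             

Row P_1=T, P_2=T: ((P_2 ↔ P_1) → P_2) = T, so (P_1 ∨ ((P_2 ↔ P_1) → P_2)) = T.
Row P_1=T, P_2=F: ((P_2 ↔ P_1) → P_2) = T, so (P_1 ∨ ((P_2 ↔ P_1) → P_2)) = T.
Row P_1=F, P_2=T: ((P_2 ↔ P_1) → P_2) = T, so (P_1 ∨ ((P_2 ↔ P_1) → P_2)) = T.
Row P_1=F, P_2=F: ((P_2 ↔ P_1) → P_2) = F, so (P_1 ∨ ((P_2 ↔ P_1) → P_2)) = F.

T, T, T, F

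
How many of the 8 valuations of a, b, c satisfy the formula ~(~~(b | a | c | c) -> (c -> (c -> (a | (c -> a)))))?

a  b  c     (b | a | c | c)  ~(b | a | c | c)  ~~(b | a | c | c)  (c -> a)  (a | (c -> a))  (c -> (a | (c -> a)))  (c -> (c -> (a | (c -> a))))  φ
T  T  T            T                F                  T             T            T                   T                         T                F
T  T  F            T                F                  T             T            T                   T                         T                F
T  F  T            T                F                  T             T            T                   T                         T                F
T  F  F            T                F                  T             T            T                   T                         T                F
F  T  T            T                F                  T             F            F                   F                         F                T
F  T  F            T                F                  T             T            T                   T                         T                F
F  F  T            T                F                  T             F            F                   F                         F                T
F  F  F            F                T                  F             T            T                   T                         T                F
The formula is true on 2 of the 8 rows.

2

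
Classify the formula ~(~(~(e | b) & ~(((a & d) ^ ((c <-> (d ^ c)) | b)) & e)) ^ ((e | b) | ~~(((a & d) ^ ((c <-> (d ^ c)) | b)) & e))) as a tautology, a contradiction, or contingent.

tautology

a | b | c | d | e | φ
- | - | - | - | - | -
0 | 0 | 0 | 0 | 0 | 1
0 | 0 | 0 | 0 | 1 | 1
0 | 0 | 0 | 1 | 0 | 1
0 | 0 | 0 | 1 | 1 | 1
0 | 0 | 1 | 0 | 0 | 1
0 | 0 | 1 | 0 | 1 | 1
0 | 0 | 1 | 1 | 0 | 1
0 | 0 | 1 | 1 | 1 | 1
0 | 1 | 0 | 0 | 0 | 1
0 | 1 | 0 | 0 | 1 | 1
0 | 1 | 0 | 1 | 0 | 1
0 | 1 | 0 | 1 | 1 | 1
0 | 1 | 1 | 0 | 0 | 1
0 | 1 | 1 | 0 | 1 | 1
0 | 1 | 1 | 1 | 0 | 1
0 | 1 | 1 | 1 | 1 | 1
1 | 0 | 0 | 0 | 0 | 1
1 | 0 | 0 | 0 | 1 | 1
1 | 0 | 0 | 1 | 0 | 1
1 | 0 | 0 | 1 | 1 | 1
1 | 0 | 1 | 0 | 0 | 1
1 | 0 | 1 | 0 | 1 | 1
1 | 0 | 1 | 1 | 0 | 1
1 | 0 | 1 | 1 | 1 | 1
1 | 1 | 0 | 0 | 0 | 1
1 | 1 | 0 | 0 | 1 | 1
1 | 1 | 0 | 1 | 0 | 1
1 | 1 | 0 | 1 | 1 | 1
1 | 1 | 1 | 0 | 0 | 1
1 | 1 | 1 | 0 | 1 | 1
1 | 1 | 1 | 1 | 0 | 1
1 | 1 | 1 | 1 | 1 | 1
Every row is 1, so the formula is a tautology.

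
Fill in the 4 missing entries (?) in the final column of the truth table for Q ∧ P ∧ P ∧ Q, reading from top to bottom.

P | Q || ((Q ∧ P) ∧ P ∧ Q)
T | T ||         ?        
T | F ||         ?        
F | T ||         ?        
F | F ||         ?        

T, F, F, F

Row P=T, Q=T: (Q ∧ P) = T, so ((Q ∧ P) ∧ P ∧ Q) = T.
Row P=T, Q=F: (Q ∧ P) = F, so ((Q ∧ P) ∧ P ∧ Q) = F.
Row P=F, Q=T: (Q ∧ P) = F, so ((Q ∧ P) ∧ P ∧ Q) = F.
Row P=F, Q=F: (Q ∧ P) = F, so ((Q ∧ P) ∧ P ∧ Q) = F.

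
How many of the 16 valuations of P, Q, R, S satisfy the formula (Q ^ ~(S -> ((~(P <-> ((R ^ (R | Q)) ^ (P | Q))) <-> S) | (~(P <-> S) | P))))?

8

P  Q  R  S     (R | Q)  (R ^ (R | Q))  (P | Q)  ((R ^ (R | Q)) ^ (P | Q))  (P <-> S)  ~(P <-> S)  (~(P <-> S) | P)  φ
1  1  1  1        1           0           1                 1                  1          0              1          1
1  1  1  0        1           0           1                 1                  0          1              1          1
1  1  0  1        1           1           1                 0                  1          0              1          1
1  1  0  0        1           1           1                 0                  0          1              1          1
1  0  1  1        1           0           1                 1                  1          0              1          0
1  0  1  0        1           0           1                 1                  0          1              1          0
1  0  0  1        0           0           1                 1                  1          0              1          0
1  0  0  0        0           0           1                 1                  0          1              1          0
0  1  1  1        1           0           1                 1                  0          1              1          1
0  1  1  0        1           0           1                 1                  1          0              0          1
0  1  0  1        1           1           1                 0                  0          1              1          1
0  1  0  0        1           1           1                 0                  1          0              0          1
0  0  1  1        1           0           0                 0                  0          1              1          0
0  0  1  0        1           0           0                 0                  1          0              0          0
0  0  0  1        0           0           0                 0                  0          1              1          0
0  0  0  0        0           0           0                 0                  1          0              0          0
The formula is true on 8 of the 16 rows.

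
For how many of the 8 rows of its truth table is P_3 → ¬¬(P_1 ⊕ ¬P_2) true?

P_1 | P_2 | P_3 | (P_3 → ¬¬(P_1 ⊕ ¬P_2))
--- | --- | --- | ----------------------
 F  |  F  |  F  |           T           
 F  |  F  |  T  |           T           
 F  |  T  |  F  |           T           
 F  |  T  |  T  |           F           
 T  |  F  |  F  |           T           
 T  |  F  |  T  |           F           
 T  |  T  |  F  |           T           
 T  |  T  |  T  |           T           
The formula is true on 6 of the 8 rows.

6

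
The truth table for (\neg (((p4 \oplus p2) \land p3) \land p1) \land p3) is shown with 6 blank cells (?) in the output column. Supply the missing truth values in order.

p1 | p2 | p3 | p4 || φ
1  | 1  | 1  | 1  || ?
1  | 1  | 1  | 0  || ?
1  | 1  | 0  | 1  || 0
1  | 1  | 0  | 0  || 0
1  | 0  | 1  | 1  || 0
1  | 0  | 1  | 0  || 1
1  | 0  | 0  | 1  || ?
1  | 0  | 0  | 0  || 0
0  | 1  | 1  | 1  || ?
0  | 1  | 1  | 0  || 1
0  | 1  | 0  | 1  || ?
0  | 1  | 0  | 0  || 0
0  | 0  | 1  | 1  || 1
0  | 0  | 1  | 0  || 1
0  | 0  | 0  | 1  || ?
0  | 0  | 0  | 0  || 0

Row p1=1, p2=1, p3=1, p4=1: \neg (((p4 \oplus p2) \land p3) \land p1) = 1, so the formula = 1.
Row p1=1, p2=1, p3=1, p4=0: \neg (((p4 \oplus p2) \land p3) \land p1) = 0, so the formula = 0.
Row p1=1, p2=0, p3=0, p4=1: \neg (((p4 \oplus p2) \land p3) \land p1) = 1, so the formula = 0.
Row p1=0, p2=1, p3=1, p4=1: \neg (((p4 \oplus p2) \land p3) \land p1) = 1, so the formula = 1.
Row p1=0, p2=1, p3=0, p4=1: \neg (((p4 \oplus p2) \land p3) \land p1) = 1, so the formula = 0.
Row p1=0, p2=0, p3=0, p4=1: \neg (((p4 \oplus p2) \land p3) \land p1) = 1, so the formula = 0.

1, 0, 0, 1, 0, 0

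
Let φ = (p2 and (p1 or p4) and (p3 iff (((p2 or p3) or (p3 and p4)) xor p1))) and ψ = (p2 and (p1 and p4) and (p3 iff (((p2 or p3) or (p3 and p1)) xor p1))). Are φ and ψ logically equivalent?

not equivalent

p1 | p2 | p3 | p4 || φ | ψ
F  | F  | F  | F  || F | F
F  | F  | F  | T  || F | F
F  | F  | T  | F  || F | F
F  | F  | T  | T  || F | F
F  | T  | F  | F  || F | F
F  | T  | F  | T  || F | F
F  | T  | T  | F  || F | F
F  | T  | T  | T  || T | F
T  | F  | F  | F  || F | F
T  | F  | F  | T  || F | F
T  | F  | T  | F  || F | F
T  | F  | T  | T  || F | F
T  | T  | F  | F  || T | F
T  | T  | F  | T  || T | T
T  | T  | T  | F  || F | F
T  | T  | T  | T  || F | F
The columns differ at p1=F, p2=T, p3=T, p4=T (φ=T, ψ=F), so they are not equivalent.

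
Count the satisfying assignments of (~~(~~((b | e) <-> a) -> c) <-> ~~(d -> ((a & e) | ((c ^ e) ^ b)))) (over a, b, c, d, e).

20

a | b | c | d | e | φ
- | - | - | - | - | -
T | T | T | T | T | T
T | T | T | T | F | F
T | T | T | F | T | T
T | T | T | F | F | T
T | T | F | T | T | F
T | T | F | T | F | F
T | T | F | F | T | F
T | T | F | F | F | F
T | F | T | T | T | T
T | F | T | T | F | T
T | F | T | F | T | T
T | F | T | F | F | T
T | F | F | T | T | F
T | F | F | T | F | F
T | F | F | F | T | F
T | F | F | F | F | T
F | T | T | T | T | T
F | T | T | T | F | F
F | T | T | F | T | T
F | T | T | F | F | T
F | T | F | T | T | F
F | T | F | T | F | T
F | T | F | F | T | T
F | T | F | F | F | T
F | F | T | T | T | F
F | F | T | T | F | T
F | F | T | F | T | T
F | F | T | F | F | T
F | F | F | T | T | T
F | F | F | T | F | T
F | F | F | F | T | T
F | F | F | F | F | F
The formula is true on 20 of the 32 rows.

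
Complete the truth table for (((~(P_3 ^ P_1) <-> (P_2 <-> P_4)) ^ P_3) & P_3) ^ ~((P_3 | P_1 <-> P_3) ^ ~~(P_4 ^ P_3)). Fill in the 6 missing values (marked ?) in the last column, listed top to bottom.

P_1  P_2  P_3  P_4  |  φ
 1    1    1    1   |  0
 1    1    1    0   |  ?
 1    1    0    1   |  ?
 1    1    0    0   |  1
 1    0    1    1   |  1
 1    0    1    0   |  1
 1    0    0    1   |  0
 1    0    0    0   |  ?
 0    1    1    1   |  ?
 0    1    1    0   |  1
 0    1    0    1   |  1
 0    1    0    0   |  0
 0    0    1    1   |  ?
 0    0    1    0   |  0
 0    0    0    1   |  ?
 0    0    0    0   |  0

Row P_1=1, P_2=1, P_3=1, P_4=0: (((~(P_3 ^ P_1) <-> (P_2 <-> P_4)) ^ P_3) & P_3) = 1, ~((P_3 | P_1 <-> P_3) ^ ~~(P_4 ^ P_3)) = 1, so the formula = 0.
Row P_1=1, P_2=1, P_3=0, P_4=1: (((~(P_3 ^ P_1) <-> (P_2 <-> P_4)) ^ P_3) & P_3) = 0, ~((P_3 | P_1 <-> P_3) ^ ~~(P_4 ^ P_3)) = 0, so the formula = 0.
Row P_1=1, P_2=0, P_3=0, P_4=0: (((~(P_3 ^ P_1) <-> (P_2 <-> P_4)) ^ P_3) & P_3) = 0, ~((P_3 | P_1 <-> P_3) ^ ~~(P_4 ^ P_3)) = 1, so the formula = 1.
Row P_1=0, P_2=1, P_3=1, P_4=1: (((~(P_3 ^ P_1) <-> (P_2 <-> P_4)) ^ P_3) & P_3) = 1, ~((P_3 | P_1 <-> P_3) ^ ~~(P_4 ^ P_3)) = 0, so the formula = 1.
Row P_1=0, P_2=0, P_3=1, P_4=1: (((~(P_3 ^ P_1) <-> (P_2 <-> P_4)) ^ P_3) & P_3) = 0, ~((P_3 | P_1 <-> P_3) ^ ~~(P_4 ^ P_3)) = 0, so the formula = 0.
Row P_1=0, P_2=0, P_3=0, P_4=1: (((~(P_3 ^ P_1) <-> (P_2 <-> P_4)) ^ P_3) & P_3) = 0, ~((P_3 | P_1 <-> P_3) ^ ~~(P_4 ^ P_3)) = 1, so the formula = 1.

0, 0, 1, 1, 0, 1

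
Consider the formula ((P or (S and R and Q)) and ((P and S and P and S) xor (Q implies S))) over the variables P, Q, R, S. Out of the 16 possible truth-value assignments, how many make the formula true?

3

P | Q | R | S || (S and R and Q) | (P or (S and R and Q)) | (P and S and P and S) | (Q implies S) | φ
T | T | T | T ||        T        |           T            |           T           |       T       | F
T | T | T | F ||        F        |           T            |           F           |       F       | F
T | T | F | T ||        F        |           T            |           T           |       T       | F
T | T | F | F ||        F        |           T            |           F           |       F       | F
T | F | T | T ||        F        |           T            |           T           |       T       | F
T | F | T | F ||        F        |           T            |           F           |       T       | T
T | F | F | T ||        F        |           T            |           T           |       T       | F
T | F | F | F ||        F        |           T            |           F           |       T       | T
F | T | T | T ||        T        |           T            |           F           |       T       | T
F | T | T | F ||        F        |           F            |           F           |       F       | F
F | T | F | T ||        F        |           F            |           F           |       T       | F
F | T | F | F ||        F        |           F            |           F           |       F       | F
F | F | T | T ||        F        |           F            |           F           |       T       | F
F | F | T | F ||        F        |           F            |           F           |       T       | F
F | F | F | T ||        F        |           F            |           F           |       T       | F
F | F | F | F ||        F        |           F            |           F           |       T       | F
The formula is true on 3 of the 16 rows.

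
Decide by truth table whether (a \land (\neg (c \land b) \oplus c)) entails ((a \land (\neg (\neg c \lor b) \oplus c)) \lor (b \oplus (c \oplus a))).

a  b  c  |  φ  ψ
0  0  0  |  0  0
0  0  1  |  0  1
0  1  0  |  0  1
0  1  1  |  0  0
1  0  0  |  1  1
1  0  1  |  0  0
1  1  0  |  1  0
1  1  1  |  1  1
At a=1, b=1, c=0 we have φ true but ψ false, so φ does not entail ψ.

no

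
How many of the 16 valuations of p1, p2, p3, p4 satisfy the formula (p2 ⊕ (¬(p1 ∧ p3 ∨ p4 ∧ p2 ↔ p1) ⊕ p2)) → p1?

14

p1 | p2 | p3 | p4 | (p1 ∧ p3) | (p4 ∧ p2) | ((p1 ∧ p3) ∨ (p4 ∧ p2)) | φ
-- | -- | -- | -- | --------- | --------- | ----------------------- | -
0  | 0  | 0  | 0  |     0     |     0     |            0            | 1
0  | 0  | 0  | 1  |     0     |     0     |            0            | 1
0  | 0  | 1  | 0  |     0     |     0     |            0            | 1
0  | 0  | 1  | 1  |     0     |     0     |            0            | 1
0  | 1  | 0  | 0  |     0     |     0     |            0            | 1
0  | 1  | 0  | 1  |     0     |     1     |            1            | 0
0  | 1  | 1  | 0  |     0     |     0     |            0            | 1
0  | 1  | 1  | 1  |     0     |     1     |            1            | 0
1  | 0  | 0  | 0  |     0     |     0     |            0            | 1
1  | 0  | 0  | 1  |     0     |     0     |            0            | 1
1  | 0  | 1  | 0  |     1     |     0     |            1            | 1
1  | 0  | 1  | 1  |     1     |     0     |            1            | 1
1  | 1  | 0  | 0  |     0     |     0     |            0            | 1
1  | 1  | 0  | 1  |     0     |     1     |            1            | 1
1  | 1  | 1  | 0  |     1     |     0     |            1            | 1
1  | 1  | 1  | 1  |     1     |     1     |            1            | 1
The formula is true on 14 of the 16 rows.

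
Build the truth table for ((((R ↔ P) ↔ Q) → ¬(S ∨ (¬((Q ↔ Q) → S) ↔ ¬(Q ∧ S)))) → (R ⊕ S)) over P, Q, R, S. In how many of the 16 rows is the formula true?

P | Q | R | S | φ
- | - | - | - | -
1 | 1 | 1 | 1 | 1
1 | 1 | 1 | 0 | 1
1 | 1 | 0 | 1 | 1
1 | 1 | 0 | 0 | 0
1 | 0 | 1 | 1 | 0
1 | 0 | 1 | 0 | 1
1 | 0 | 0 | 1 | 1
1 | 0 | 0 | 0 | 1
0 | 1 | 1 | 1 | 0
0 | 1 | 1 | 0 | 1
0 | 1 | 0 | 1 | 1
0 | 1 | 0 | 0 | 1
0 | 0 | 1 | 1 | 1
0 | 0 | 1 | 0 | 1
0 | 0 | 0 | 1 | 1
0 | 0 | 0 | 0 | 0
The formula is true on 12 of the 16 rows.

12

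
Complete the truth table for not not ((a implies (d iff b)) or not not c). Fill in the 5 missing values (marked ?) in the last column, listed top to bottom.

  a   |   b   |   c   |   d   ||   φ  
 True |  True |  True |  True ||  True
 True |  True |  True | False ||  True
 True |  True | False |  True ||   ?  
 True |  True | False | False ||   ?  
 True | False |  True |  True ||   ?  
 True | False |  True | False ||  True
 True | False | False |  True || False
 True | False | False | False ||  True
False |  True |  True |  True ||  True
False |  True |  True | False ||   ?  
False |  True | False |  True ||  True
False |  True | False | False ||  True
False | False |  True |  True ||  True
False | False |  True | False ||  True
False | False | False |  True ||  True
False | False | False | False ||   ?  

Row a=True, b=True, c=False, d=True: ((a implies (d iff b)) or not not c) = True, not ((a implies (d iff b)) or not not c) = False, so the formula = True.
Row a=True, b=True, c=False, d=False: ((a implies (d iff b)) or not not c) = False, not ((a implies (d iff b)) or not not c) = True, so the formula = False.
Row a=True, b=False, c=True, d=True: ((a implies (d iff b)) or not not c) = True, not ((a implies (d iff b)) or not not c) = False, so the formula = True.
Row a=False, b=True, c=True, d=False: ((a implies (d iff b)) or not not c) = True, not ((a implies (d iff b)) or not not c) = False, so the formula = True.
Row a=False, b=False, c=False, d=False: ((a implies (d iff b)) or not not c) = True, not ((a implies (d iff b)) or not not c) = False, so the formula = True.

True, False, True, True, True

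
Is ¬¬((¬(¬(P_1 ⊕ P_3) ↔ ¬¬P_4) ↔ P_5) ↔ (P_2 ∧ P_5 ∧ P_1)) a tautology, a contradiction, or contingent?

P_1  P_2  P_3  P_4  P_5  |  φ
 F    F    F    F    F   |  T
 F    F    F    F    T   |  F
 F    F    F    T    F   |  F
 F    F    F    T    T   |  T
 F    F    T    F    F   |  F
 F    F    T    F    T   |  T
 F    F    T    T    F   |  T
 F    F    T    T    T   |  F
 F    T    F    F    F   |  T
 F    T    F    F    T   |  F
 F    T    F    T    F   |  F
 F    T    F    T    T   |  T
 F    T    T    F    F   |  F
 F    T    T    F    T   |  T
 F    T    T    T    F   |  T
 F    T    T    T    T   |  F
 T    F    F    F    F   |  F
 T    F    F    F    T   |  T
 T    F    F    T    F   |  T
 T    F    F    T    T   |  F
 T    F    T    F    F   |  T
 T    F    T    F    T   |  F
 T    F    T    T    F   |  F
 T    F    T    T    T   |  T
 T    T    F    F    F   |  F
 T    T    F    F    T   |  F
 T    T    F    T    F   |  T
 T    T    F    T    T   |  T
 T    T    T    F    F   |  T
 T    T    T    F    T   |  T
 T    T    T    T    F   |  F
 T    T    T    T    T   |  F
16 of 32 rows are T, so the formula is contingent.

contingent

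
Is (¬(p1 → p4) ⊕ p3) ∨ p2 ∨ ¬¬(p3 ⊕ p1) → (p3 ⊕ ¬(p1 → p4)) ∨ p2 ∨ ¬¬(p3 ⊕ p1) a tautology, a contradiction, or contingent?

p1 | p2 | p3 | p4 || (p1 → p4) | ¬(p1 → p4) | (¬(p1 → p4) ⊕ p3) | (p3 ⊕ p1) | ¬(p3 ⊕ p1) | ¬¬(p3 ⊕ p1) | (p3 ⊕ ¬(p1 → p4)) | φ
T  | T  | T  | T  ||     T     |     F      |         T         |     F     |     T      |      F      |         T         | T
T  | T  | T  | F  ||     F     |     T      |         F         |     F     |     T      |      F      |         F         | T
T  | T  | F  | T  ||     T     |     F      |         F         |     T     |     F      |      T      |         F         | T
T  | T  | F  | F  ||     F     |     T      |         T         |     T     |     F      |      T      |         T         | T
T  | F  | T  | T  ||     T     |     F      |         T         |     F     |     T      |      F      |         T         | T
T  | F  | T  | F  ||     F     |     T      |         F         |     F     |     T      |      F      |         F         | T
T  | F  | F  | T  ||     T     |     F      |         F         |     T     |     F      |      T      |         F         | T
T  | F  | F  | F  ||     F     |     T      |         T         |     T     |     F      |      T      |         T         | T
F  | T  | T  | T  ||     T     |     F      |         T         |     T     |     F      |      T      |         T         | T
F  | T  | T  | F  ||     T     |     F      |         T         |     T     |     F      |      T      |         T         | T
F  | T  | F  | T  ||     T     |     F      |         F         |     F     |     T      |      F      |         F         | T
F  | T  | F  | F  ||     T     |     F      |         F         |     F     |     T      |      F      |         F         | T
F  | F  | T  | T  ||     T     |     F      |         T         |     T     |     F      |      T      |         T         | T
F  | F  | T  | F  ||     T     |     F      |         T         |     T     |     F      |      T      |         T         | T
F  | F  | F  | T  ||     T     |     F      |         F         |     F     |     T      |      F      |         F         | T
F  | F  | F  | F  ||     T     |     F      |         F         |     F     |     T      |      F      |         F         | T
Every row is T, so the formula is a tautology.

tautology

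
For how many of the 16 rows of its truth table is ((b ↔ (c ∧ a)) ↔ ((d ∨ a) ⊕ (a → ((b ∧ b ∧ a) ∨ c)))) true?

a  b  c  d  |  φ
T  T  T  T  |  F
T  T  T  F  |  F
T  T  F  T  |  T
T  T  F  F  |  T
T  F  T  T  |  T
T  F  T  F  |  T
T  F  F  T  |  T
T  F  F  F  |  T
F  T  T  T  |  T
F  T  T  F  |  F
F  T  F  T  |  T
F  T  F  F  |  F
F  F  T  T  |  F
F  F  T  F  |  T
F  F  F  T  |  F
F  F  F  F  |  T
The formula is true on 10 of the 16 rows.

10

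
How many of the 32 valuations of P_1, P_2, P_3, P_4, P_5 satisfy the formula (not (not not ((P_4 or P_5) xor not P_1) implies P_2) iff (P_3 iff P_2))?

16

P_1  P_2  P_3  P_4  P_5  |  φ
 0    0    0    0    0   |  1
 0    0    0    0    1   |  0
 0    0    0    1    0   |  0
 0    0    0    1    1   |  0
 0    0    1    0    0   |  0
 0    0    1    0    1   |  1
 0    0    1    1    0   |  1
 0    0    1    1    1   |  1
 0    1    0    0    0   |  1
 0    1    0    0    1   |  1
 0    1    0    1    0   |  1
 0    1    0    1    1   |  1
 0    1    1    0    0   |  0
 0    1    1    0    1   |  0
 0    1    1    1    0   |  0
 0    1    1    1    1   |  0
 1    0    0    0    0   |  0
 1    0    0    0    1   |  1
 1    0    0    1    0   |  1
 1    0    0    1    1   |  1
 1    0    1    0    0   |  1
 1    0    1    0    1   |  0
 1    0    1    1    0   |  0
 1    0    1    1    1   |  0
 1    1    0    0    0   |  1
 1    1    0    0    1   |  1
 1    1    0    1    0   |  1
 1    1    0    1    1   |  1
 1    1    1    0    0   |  0
 1    1    1    0    1   |  0
 1    1    1    1    0   |  0
 1    1    1    1    1   |  0
The formula is true on 16 of the 32 rows.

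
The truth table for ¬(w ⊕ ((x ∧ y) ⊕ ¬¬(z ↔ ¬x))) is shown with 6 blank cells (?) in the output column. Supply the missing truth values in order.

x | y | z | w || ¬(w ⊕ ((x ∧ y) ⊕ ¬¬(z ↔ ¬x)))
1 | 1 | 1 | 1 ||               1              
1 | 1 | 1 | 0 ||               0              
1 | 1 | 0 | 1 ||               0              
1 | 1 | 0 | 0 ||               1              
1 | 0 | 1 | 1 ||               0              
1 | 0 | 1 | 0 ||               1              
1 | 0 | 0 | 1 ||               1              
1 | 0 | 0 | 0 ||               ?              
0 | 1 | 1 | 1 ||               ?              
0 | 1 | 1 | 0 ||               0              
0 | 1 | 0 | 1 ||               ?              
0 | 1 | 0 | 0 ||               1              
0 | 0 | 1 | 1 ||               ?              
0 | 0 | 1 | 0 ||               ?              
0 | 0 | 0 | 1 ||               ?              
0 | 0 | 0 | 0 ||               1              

0, 1, 0, 1, 0, 0

Row x=1, y=0, z=0, w=0: ((x ∧ y) ⊕ ¬¬(z ↔ ¬x)) = 1, (w ⊕ ((x ∧ y) ⊕ ¬¬(z ↔ ¬x))) = 1, so ¬(w ⊕ ((x ∧ y) ⊕ ¬¬(z ↔ ¬x))) = 0.
Row x=0, y=1, z=1, w=1: ((x ∧ y) ⊕ ¬¬(z ↔ ¬x)) = 1, (w ⊕ ((x ∧ y) ⊕ ¬¬(z ↔ ¬x))) = 0, so ¬(w ⊕ ((x ∧ y) ⊕ ¬¬(z ↔ ¬x))) = 1.
Row x=0, y=1, z=0, w=1: ((x ∧ y) ⊕ ¬¬(z ↔ ¬x)) = 0, (w ⊕ ((x ∧ y) ⊕ ¬¬(z ↔ ¬x))) = 1, so ¬(w ⊕ ((x ∧ y) ⊕ ¬¬(z ↔ ¬x))) = 0.
Row x=0, y=0, z=1, w=1: ((x ∧ y) ⊕ ¬¬(z ↔ ¬x)) = 1, (w ⊕ ((x ∧ y) ⊕ ¬¬(z ↔ ¬x))) = 0, so ¬(w ⊕ ((x ∧ y) ⊕ ¬¬(z ↔ ¬x))) = 1.
Row x=0, y=0, z=1, w=0: ((x ∧ y) ⊕ ¬¬(z ↔ ¬x)) = 1, (w ⊕ ((x ∧ y) ⊕ ¬¬(z ↔ ¬x))) = 1, so ¬(w ⊕ ((x ∧ y) ⊕ ¬¬(z ↔ ¬x))) = 0.
Row x=0, y=0, z=0, w=1: ((x ∧ y) ⊕ ¬¬(z ↔ ¬x)) = 0, (w ⊕ ((x ∧ y) ⊕ ¬¬(z ↔ ¬x))) = 1, so ¬(w ⊕ ((x ∧ y) ⊕ ¬¬(z ↔ ¬x))) = 0.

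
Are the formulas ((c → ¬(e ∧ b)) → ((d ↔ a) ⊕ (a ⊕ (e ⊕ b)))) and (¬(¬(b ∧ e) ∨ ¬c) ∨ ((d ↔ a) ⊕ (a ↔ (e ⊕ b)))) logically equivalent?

a  b  c  d  e  |  φ  ψ
1  1  1  1  1  |  1  1
1  1  1  1  0  |  1  0
1  1  1  0  1  |  1  1
1  1  1  0  0  |  0  1
1  1  0  1  1  |  0  1
1  1  0  1  0  |  1  0
1  1  0  0  1  |  1  0
1  1  0  0  0  |  0  1
1  0  1  1  1  |  1  0
1  0  1  1  0  |  0  1
1  0  1  0  1  |  0  1
1  0  1  0  0  |  1  0
1  0  0  1  1  |  1  0
1  0  0  1  0  |  0  1
1  0  0  0  1  |  0  1
1  0  0  0  0  |  1  0
0  1  1  1  1  |  1  1
0  1  1  1  0  |  1  0
0  1  1  0  1  |  1  1
0  1  1  0  0  |  0  1
0  1  0  1  1  |  0  1
0  1  0  1  0  |  1  0
0  1  0  0  1  |  1  0
0  1  0  0  0  |  0  1
0  0  1  1  1  |  1  0
0  0  1  1  0  |  0  1
0  0  1  0  1  |  0  1
0  0  1  0  0  |  1  0
0  0  0  1  1  |  1  0
0  0  0  1  0  |  0  1
0  0  0  0  1  |  0  1
0  0  0  0  0  |  1  0
The columns differ at a=1, b=1, c=1, d=1, e=0 (φ=1, ψ=0), so they are not equivalent.

not equivalent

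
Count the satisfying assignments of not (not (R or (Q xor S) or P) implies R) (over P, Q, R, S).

2

P | Q | R | S | (Q xor S) | (R or (Q xor S) or P) | not (R or (Q xor S) or P) | φ
- | - | - | - | --------- | --------------------- | ------------------------- | -
1 | 1 | 1 | 1 |     0     |           1           |             0             | 0
1 | 1 | 1 | 0 |     1     |           1           |             0             | 0
1 | 1 | 0 | 1 |     0     |           1           |             0             | 0
1 | 1 | 0 | 0 |     1     |           1           |             0             | 0
1 | 0 | 1 | 1 |     1     |           1           |             0             | 0
1 | 0 | 1 | 0 |     0     |           1           |             0             | 0
1 | 0 | 0 | 1 |     1     |           1           |             0             | 0
1 | 0 | 0 | 0 |     0     |           1           |             0             | 0
0 | 1 | 1 | 1 |     0     |           1           |             0             | 0
0 | 1 | 1 | 0 |     1     |           1           |             0             | 0
0 | 1 | 0 | 1 |     0     |           0           |             1             | 1
0 | 1 | 0 | 0 |     1     |           1           |             0             | 0
0 | 0 | 1 | 1 |     1     |           1           |             0             | 0
0 | 0 | 1 | 0 |     0     |           1           |             0             | 0
0 | 0 | 0 | 1 |     1     |           1           |             0             | 0
0 | 0 | 0 | 0 |     0     |           0           |             1             | 1
The formula is true on 2 of the 16 rows.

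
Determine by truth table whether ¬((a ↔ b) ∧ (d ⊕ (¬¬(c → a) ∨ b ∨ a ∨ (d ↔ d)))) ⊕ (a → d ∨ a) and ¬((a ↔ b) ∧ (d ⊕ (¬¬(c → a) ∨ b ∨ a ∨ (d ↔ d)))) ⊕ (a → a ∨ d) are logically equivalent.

a | b | c | d | φ | ψ
- | - | - | - | - | -
0 | 0 | 0 | 0 | 1 | 1
0 | 0 | 0 | 1 | 0 | 0
0 | 0 | 1 | 0 | 1 | 1
0 | 0 | 1 | 1 | 0 | 0
0 | 1 | 0 | 0 | 0 | 0
0 | 1 | 0 | 1 | 0 | 0
0 | 1 | 1 | 0 | 0 | 0
0 | 1 | 1 | 1 | 0 | 0
1 | 0 | 0 | 0 | 0 | 0
1 | 0 | 0 | 1 | 0 | 0
1 | 0 | 1 | 0 | 0 | 0
1 | 0 | 1 | 1 | 0 | 0
1 | 1 | 0 | 0 | 1 | 1
1 | 1 | 0 | 1 | 0 | 0
1 | 1 | 1 | 0 | 1 | 1
1 | 1 | 1 | 1 | 0 | 0
The columns for φ and ψ agree on every row, so they are logically equivalent.

equivalent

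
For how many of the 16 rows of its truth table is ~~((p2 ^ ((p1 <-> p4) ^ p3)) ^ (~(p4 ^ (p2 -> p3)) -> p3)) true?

p1 | p2 | p3 | p4 || (p1 <-> p4) | ((p1 <-> p4) ^ p3) | (p2 ^ ((p1 <-> p4) ^ p3)) | (p2 -> p3) | (p4 ^ (p2 -> p3)) | ~(p4 ^ (p2 -> p3)) | (~(p4 ^ (p2 -> p3)) -> p3) | φ
F  | F  | F  | F  ||      T      |         T          |             T             |     T      |         T         |         F          |             T              | F
F  | F  | F  | T  ||      F      |         F          |             F             |     T      |         F         |         T          |             F              | F
F  | F  | T  | F  ||      T      |         F          |             F             |     T      |         T         |         F          |             T              | T
F  | F  | T  | T  ||      F      |         T          |             T             |     T      |         F         |         T          |             T              | F
F  | T  | F  | F  ||      T      |         T          |             F             |     F      |         F         |         T          |             F              | F
F  | T  | F  | T  ||      F      |         F          |             T             |     F      |         T         |         F          |             T              | F
F  | T  | T  | F  ||      T      |         F          |             T             |     T      |         T         |         F          |             T              | F
F  | T  | T  | T  ||      F      |         T          |             F             |     T      |         F         |         T          |             T              | T
T  | F  | F  | F  ||      F      |         F          |             F             |     T      |         T         |         F          |             T              | T
T  | F  | F  | T  ||      T      |         T          |             T             |     T      |         F         |         T          |             F              | T
T  | F  | T  | F  ||      F      |         T          |             T             |     T      |         T         |         F          |             T              | F
T  | F  | T  | T  ||      T      |         F          |             F             |     T      |         F         |         T          |             T              | T
T  | T  | F  | F  ||      F      |         F          |             T             |     F      |         F         |         T          |             F              | T
T  | T  | F  | T  ||      T      |         T          |             F             |     F      |         T         |         F          |             T              | T
T  | T  | T  | F  ||      F      |         T          |             F             |     T      |         T         |         F          |             T              | T
T  | T  | T  | T  ||      T      |         F          |             T             |     T      |         F         |         T          |             T              | F
The formula is true on 8 of the 16 rows.

8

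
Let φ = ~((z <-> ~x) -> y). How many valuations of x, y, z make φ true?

x  y  z  |  ~((z <-> ~x) -> y)
F  F  F  |          F         
F  F  T  |          T         
F  T  F  |          F         
F  T  T  |          F         
T  F  F  |          T         
T  F  T  |          F         
T  T  F  |          F         
T  T  T  |          F         
The formula is true on 2 of the 8 rows.

2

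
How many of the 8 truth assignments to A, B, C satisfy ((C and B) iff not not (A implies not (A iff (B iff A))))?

2

  A   |   B   |   C   || (C and B) | (B iff A) | (A iff (B iff A)) | not (A iff (B iff A)) |   φ  
False | False | False ||   False   |    True   |       False       |          True         | False
False | False |  True ||   False   |    True   |       False       |          True         | False
False |  True | False ||   False   |   False   |        True       |         False         | False
False |  True |  True ||    True   |   False   |        True       |         False         |  True
 True | False | False ||   False   |   False   |       False       |          True         | False
 True | False |  True ||   False   |   False   |       False       |          True         | False
 True |  True | False ||   False   |    True   |        True       |         False         |  True
 True |  True |  True ||    True   |    True   |        True       |         False         | False
The formula is true on 2 of the 8 rows.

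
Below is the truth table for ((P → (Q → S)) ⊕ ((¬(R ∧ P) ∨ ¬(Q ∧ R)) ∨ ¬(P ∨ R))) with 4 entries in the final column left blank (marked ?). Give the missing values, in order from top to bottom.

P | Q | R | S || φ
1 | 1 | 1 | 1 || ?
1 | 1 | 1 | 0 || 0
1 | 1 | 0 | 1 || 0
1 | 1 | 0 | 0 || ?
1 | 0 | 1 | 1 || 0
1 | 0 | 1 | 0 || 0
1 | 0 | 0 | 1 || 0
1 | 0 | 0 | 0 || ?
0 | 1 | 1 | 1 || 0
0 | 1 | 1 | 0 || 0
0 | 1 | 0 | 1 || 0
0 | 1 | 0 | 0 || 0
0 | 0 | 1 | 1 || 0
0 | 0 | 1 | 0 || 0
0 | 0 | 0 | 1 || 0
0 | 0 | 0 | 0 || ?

1, 1, 0, 0

Row P=1, Q=1, R=1, S=1: (P → (Q → S)) = 1, ((¬(R ∧ P) ∨ ¬(Q ∧ R)) ∨ ¬(P ∨ R)) = 0, so the formula = 1.
Row P=1, Q=1, R=0, S=0: (P → (Q → S)) = 0, ((¬(R ∧ P) ∨ ¬(Q ∧ R)) ∨ ¬(P ∨ R)) = 1, so the formula = 1.
Row P=1, Q=0, R=0, S=0: (P → (Q → S)) = 1, ((¬(R ∧ P) ∨ ¬(Q ∧ R)) ∨ ¬(P ∨ R)) = 1, so the formula = 0.
Row P=0, Q=0, R=0, S=0: (P → (Q → S)) = 1, ((¬(R ∧ P) ∨ ¬(Q ∧ R)) ∨ ¬(P ∨ R)) = 1, so the formula = 0.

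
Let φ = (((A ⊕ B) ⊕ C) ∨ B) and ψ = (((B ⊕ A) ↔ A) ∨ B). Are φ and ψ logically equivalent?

  A      B      C    |    φ      ψ  
 True   True   True  |   True   True
 True   True  False  |   True   True
 True  False   True  |  False   True
 True  False  False  |   True   True
False   True   True  |   True   True
False   True  False  |   True   True
False  False   True  |   True   True
False  False  False  |  False   True
The columns differ at A=True, B=False, C=True (φ=False, ψ=True), so they are not equivalent.

not equivalent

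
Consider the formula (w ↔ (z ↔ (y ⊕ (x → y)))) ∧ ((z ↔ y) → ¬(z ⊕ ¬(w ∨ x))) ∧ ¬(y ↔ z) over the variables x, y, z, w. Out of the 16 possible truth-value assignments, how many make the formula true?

x | y | z | w || φ
F | F | F | F || F
F | F | F | T || F
F | F | T | F || F
F | F | T | T || T
F | T | F | F || F
F | T | F | T || T
F | T | T | F || F
F | T | T | T || F
T | F | F | F || F
T | F | F | T || F
T | F | T | F || T
T | F | T | T || F
T | T | F | F || F
T | T | F | T || T
T | T | T | F || F
T | T | T | T || F
The formula is true on 4 of the 16 rows.

4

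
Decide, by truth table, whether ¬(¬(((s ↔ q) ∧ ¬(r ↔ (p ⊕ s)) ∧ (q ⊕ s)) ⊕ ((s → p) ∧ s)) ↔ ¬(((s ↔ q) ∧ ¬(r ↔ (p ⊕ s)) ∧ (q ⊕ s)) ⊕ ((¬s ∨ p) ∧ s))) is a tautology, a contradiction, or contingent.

contradiction

p | q | r | s || (s ↔ q) | (p ⊕ s) | (r ↔ (p ⊕ s)) | ¬(r ↔ (p ⊕ s)) | (q ⊕ s) | (s → p) | ((s → p) ∧ s) | ¬s | (¬s ∨ p) | ((¬s ∨ p) ∧ s) | φ
0 | 0 | 0 | 0 ||    1    |    0    |       1       |       0        |    0    |    1    |       0       | 1  |    1     |       0        | 0
0 | 0 | 0 | 1 ||    0    |    1    |       0       |       1        |    1    |    0    |       0       | 0  |    0     |       0        | 0
0 | 0 | 1 | 0 ||    1    |    0    |       0       |       1        |    0    |    1    |       0       | 1  |    1     |       0        | 0
0 | 0 | 1 | 1 ||    0    |    1    |       1       |       0        |    1    |    0    |       0       | 0  |    0     |       0        | 0
0 | 1 | 0 | 0 ||    0    |    0    |       1       |       0        |    1    |    1    |       0       | 1  |    1     |       0        | 0
0 | 1 | 0 | 1 ||    1    |    1    |       0       |       1        |    0    |    0    |       0       | 0  |    0     |       0        | 0
0 | 1 | 1 | 0 ||    0    |    0    |       0       |       1        |    1    |    1    |       0       | 1  |    1     |       0        | 0
0 | 1 | 1 | 1 ||    1    |    1    |       1       |       0        |    0    |    0    |       0       | 0  |    0     |       0        | 0
1 | 0 | 0 | 0 ||    1    |    1    |       0       |       1        |    0    |    1    |       0       | 1  |    1     |       0        | 0
1 | 0 | 0 | 1 ||    0    |    0    |       1       |       0        |    1    |    1    |       1       | 0  |    1     |       1        | 0
1 | 0 | 1 | 0 ||    1    |    1    |       1       |       0        |    0    |    1    |       0       | 1  |    1     |       0        | 0
1 | 0 | 1 | 1 ||    0    |    0    |       0       |       1        |    1    |    1    |       1       | 0  |    1     |       1        | 0
1 | 1 | 0 | 0 ||    0    |    1    |       0       |       1        |    1    |    1    |       0       | 1  |    1     |       0        | 0
1 | 1 | 0 | 1 ||    1    |    0    |       1       |       0        |    0    |    1    |       1       | 0  |    1     |       1        | 0
1 | 1 | 1 | 0 ||    0    |    1    |       1       |       0        |    1    |    1    |       0       | 1  |    1     |       0        | 0
1 | 1 | 1 | 1 ||    1    |    0    |       0       |       1        |    0    |    1    |       1       | 0  |    1     |       1        | 0
Every row is 0, so the formula is a contradiction.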